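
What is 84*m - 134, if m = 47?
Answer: 3814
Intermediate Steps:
84*m - 134 = 84*47 - 134 = 3948 - 134 = 3814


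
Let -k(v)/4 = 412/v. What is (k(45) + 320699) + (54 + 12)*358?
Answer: 15493067/45 ≈ 3.4429e+5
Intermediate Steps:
k(v) = -1648/v
(k(45) + 320699) + (54 + 12)*358 = (-1648/45 + 320699) + (54 + 12)*358 = (-1648*1/45 + 320699) + 66*358 = (-1648/45 + 320699) + 23628 = 14429807/45 + 23628 = 15493067/45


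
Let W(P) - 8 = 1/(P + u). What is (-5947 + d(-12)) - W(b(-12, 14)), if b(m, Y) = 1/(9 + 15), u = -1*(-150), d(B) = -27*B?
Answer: -20277255/3601 ≈ -5631.0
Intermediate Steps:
u = 150
b(m, Y) = 1/24
W(P) = 8 + 1/(150 + P) (W(P) = 8 + 1/(P + 150) = 8 + 1/(150 + P))
(-5947 + d(-12)) - W(b(-12, 14)) = (-5947 - 27*(-12)) - (1201 + 8*(1/24))/(150 + 1/24) = (-5947 + 324) - (1201 + 1/3)/3601/24 = -5623 - 24*3604/(3601*3) = -5623 - 1*28832/3601 = -5623 - 28832/3601 = -20277255/3601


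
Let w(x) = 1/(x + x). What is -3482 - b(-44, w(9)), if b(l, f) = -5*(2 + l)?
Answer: -3692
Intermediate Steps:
w(x) = 1/(2*x)
b(l, f) = -10 - 5*l
-3482 - b(-44, w(9)) = -3482 - (-10 - 5*(-44)) = -3482 - (-10 + 220) = -3482 - 1*210 = -3482 - 210 = -3692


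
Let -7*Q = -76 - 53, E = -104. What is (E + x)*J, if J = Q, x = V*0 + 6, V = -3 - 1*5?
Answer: -1806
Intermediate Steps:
V = -8 (V = -3 - 5 = -8)
x = 6 (x = -8*0 + 6 = 0 + 6 = 6)
Q = 129/7 (Q = -(-76 - 53)/7 = -⅐*(-129) = 129/7 ≈ 18.429)
J = 129/7 ≈ 18.429
(E + x)*J = (-104 + 6)*(129/7) = -98*129/7 = -1806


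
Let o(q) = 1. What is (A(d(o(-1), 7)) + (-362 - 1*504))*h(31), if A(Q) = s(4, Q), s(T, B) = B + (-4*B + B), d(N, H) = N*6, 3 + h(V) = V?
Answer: -24584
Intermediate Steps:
h(V) = -3 + V
d(N, H) = 6*N
s(T, B) = -2*B (s(T, B) = B - 3*B = -2*B)
A(Q) = -2*Q
(A(d(o(-1), 7)) + (-362 - 1*504))*h(31) = (-12 + (-362 - 1*504))*(-3 + 31) = (-2*6 + (-362 - 504))*28 = (-12 - 866)*28 = -878*28 = -24584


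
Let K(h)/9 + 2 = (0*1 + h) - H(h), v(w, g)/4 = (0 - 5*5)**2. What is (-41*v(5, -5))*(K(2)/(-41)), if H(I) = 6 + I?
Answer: -180000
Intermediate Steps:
v(w, g) = 2500 (v(w, g) = 4*(0 - 5*5)**2 = 4*(0 - 25)**2 = 4*(-25)**2 = 4*625 = 2500)
K(h) = -72 (K(h) = -18 + 9*((0*1 + h) - (6 + h)) = -18 + 9*((0 + h) + (-6 - h)) = -18 + 9*(h + (-6 - h)) = -18 + 9*(-6) = -18 - 54 = -72)
(-41*v(5, -5))*(K(2)/(-41)) = (-41*2500)*(-72/(-41)) = -(-7380000)*(-1)/41 = -102500*72/41 = -180000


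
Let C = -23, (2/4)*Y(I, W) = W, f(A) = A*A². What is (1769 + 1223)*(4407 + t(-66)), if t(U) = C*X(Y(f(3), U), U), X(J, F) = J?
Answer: 22269456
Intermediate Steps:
f(A) = A³
Y(I, W) = 2*W
t(U) = -46*U
(1769 + 1223)*(4407 + t(-66)) = (1769 + 1223)*(4407 - 46*(-66)) = 2992*(4407 + 3036) = 2992*7443 = 22269456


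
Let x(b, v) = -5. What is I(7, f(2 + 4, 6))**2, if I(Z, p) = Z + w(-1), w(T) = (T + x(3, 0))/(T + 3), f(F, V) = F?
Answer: 16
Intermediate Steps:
w(T) = (-5 + T)/(3 + T) (w(T) = (T - 5)/(T + 3) = (-5 + T)/(3 + T))
I(Z, p) = -3 + Z (I(Z, p) = Z + (-5 - 1)/(3 - 1) = Z - 6/2 = Z + (1/2)*(-6) = Z - 3 = -3 + Z)
I(7, f(2 + 4, 6))**2 = (-3 + 7)**2 = 4**2 = 16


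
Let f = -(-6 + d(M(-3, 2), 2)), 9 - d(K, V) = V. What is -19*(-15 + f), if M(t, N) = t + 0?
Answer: 304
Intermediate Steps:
M(t, N) = t
d(K, V) = 9 - V
f = -1 (f = -(-6 + (9 - 1*2)) = -(-6 + (9 - 2)) = -(-6 + 7) = -1*1 = -1)
-19*(-15 + f) = -19*(-15 - 1) = -19*(-16) = 304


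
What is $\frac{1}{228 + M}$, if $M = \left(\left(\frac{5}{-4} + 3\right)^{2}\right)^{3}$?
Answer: $\frac{4096}{1051537} \approx 0.0038952$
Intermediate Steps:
$M = \frac{117649}{4096}$ ($M = \left(\left(5 \left(- \frac{1}{4}\right) + 3\right)^{2}\right)^{3} = \left(\left(- \frac{5}{4} + 3\right)^{2}\right)^{3} = \left(\left(\frac{7}{4}\right)^{2}\right)^{3} = \left(\frac{49}{16}\right)^{3} = \frac{117649}{4096} \approx 28.723$)
$\frac{1}{228 + M} = \frac{1}{228 + \frac{117649}{4096}} = \frac{1}{\frac{1051537}{4096}} = \frac{4096}{1051537}$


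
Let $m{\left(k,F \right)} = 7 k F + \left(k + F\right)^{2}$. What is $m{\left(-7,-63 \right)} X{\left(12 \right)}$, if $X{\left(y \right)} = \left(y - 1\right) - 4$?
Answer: $55909$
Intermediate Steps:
$X{\left(y \right)} = -5 + y$ ($X{\left(y \right)} = \left(-1 + y\right) - 4 = -5 + y$)
$m{\left(k,F \right)} = \left(F + k\right)^{2} + 7 F k$ ($m{\left(k,F \right)} = 7 F k + \left(F + k\right)^{2} = \left(F + k\right)^{2} + 7 F k$)
$m{\left(-7,-63 \right)} X{\left(12 \right)} = \left(\left(-63 - 7\right)^{2} + 7 \left(-63\right) \left(-7\right)\right) \left(-5 + 12\right) = \left(\left(-70\right)^{2} + 3087\right) 7 = \left(4900 + 3087\right) 7 = 7987 \cdot 7 = 55909$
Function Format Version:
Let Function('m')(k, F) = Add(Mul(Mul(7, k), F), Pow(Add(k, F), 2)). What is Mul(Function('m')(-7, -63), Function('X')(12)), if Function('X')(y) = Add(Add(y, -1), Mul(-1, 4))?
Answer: 55909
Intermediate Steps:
Function('X')(y) = Add(-5, y) (Function('X')(y) = Add(Add(-1, y), -4) = Add(-5, y))
Function('m')(k, F) = Add(Pow(Add(F, k), 2), Mul(7, F, k)) (Function('m')(k, F) = Add(Mul(7, F, k), Pow(Add(F, k), 2)) = Add(Pow(Add(F, k), 2), Mul(7, F, k)))
Mul(Function('m')(-7, -63), Function('X')(12)) = Mul(Add(Pow(Add(-63, -7), 2), Mul(7, -63, -7)), Add(-5, 12)) = Mul(Add(Pow(-70, 2), 3087), 7) = Mul(Add(4900, 3087), 7) = Mul(7987, 7) = 55909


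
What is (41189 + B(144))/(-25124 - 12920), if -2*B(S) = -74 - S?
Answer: -20649/19022 ≈ -1.0855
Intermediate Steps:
B(S) = 37 + S/2 (B(S) = -(-74 - S)/2 = 37 + S/2)
(41189 + B(144))/(-25124 - 12920) = (41189 + (37 + (1/2)*144))/(-25124 - 12920) = (41189 + (37 + 72))/(-38044) = (41189 + 109)*(-1/38044) = 41298*(-1/38044) = -20649/19022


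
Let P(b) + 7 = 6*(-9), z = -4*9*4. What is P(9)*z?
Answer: 8784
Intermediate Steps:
z = -144 (z = -36*4 = -144)
P(b) = -61 (P(b) = -7 + 6*(-9) = -7 - 54 = -61)
P(9)*z = -61*(-144) = 8784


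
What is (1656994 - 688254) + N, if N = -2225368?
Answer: -1256628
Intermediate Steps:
(1656994 - 688254) + N = (1656994 - 688254) - 2225368 = 968740 - 2225368 = -1256628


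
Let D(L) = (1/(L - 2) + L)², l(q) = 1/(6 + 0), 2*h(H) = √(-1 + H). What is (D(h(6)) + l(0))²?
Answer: 5302945/2108304 - 48860*√5/43923 ≈ 0.027861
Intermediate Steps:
h(H) = √(-1 + H)/2
l(q) = ⅙ (l(q) = 1/6 = ⅙)
D(L) = (L + 1/(-2 + L))² (D(L) = (1/(-2 + L) + L)² = (L + 1/(-2 + L))²)
(D(h(6)) + l(0))² = ((1 + (√(-1 + 6)/2)² - √(-1 + 6))²/(-2 + √(-1 + 6)/2)² + ⅙)² = ((1 + (√5/2)² - √5)²/(-2 + √5/2)² + ⅙)² = ((1 + 5/4 - √5)²/(-2 + √5/2)² + ⅙)² = ((9/4 - √5)²/(-2 + √5/2)² + ⅙)² = (⅙ + (9/4 - √5)²/(-2 + √5/2)²)²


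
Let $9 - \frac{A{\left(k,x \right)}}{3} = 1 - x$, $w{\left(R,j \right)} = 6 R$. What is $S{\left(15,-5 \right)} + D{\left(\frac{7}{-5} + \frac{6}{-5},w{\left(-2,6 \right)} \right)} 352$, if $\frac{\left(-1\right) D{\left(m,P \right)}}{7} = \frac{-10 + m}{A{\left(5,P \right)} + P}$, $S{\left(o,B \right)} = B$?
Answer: $- \frac{6493}{5} \approx -1298.6$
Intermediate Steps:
$A{\left(k,x \right)} = 24 + 3 x$ ($A{\left(k,x \right)} = 27 - 3 \left(1 - x\right) = 27 + \left(-3 + 3 x\right) = 24 + 3 x$)
$D{\left(m,P \right)} = - \frac{7 \left(-10 + m\right)}{24 + 4 P}$ ($D{\left(m,P \right)} = - 7 \frac{-10 + m}{\left(24 + 3 P\right) + P} = - 7 \frac{-10 + m}{24 + 4 P} = - \frac{7 \left(-10 + m\right)}{24 + 4 P}$)
$S{\left(15,-5 \right)} + D{\left(\frac{7}{-5} + \frac{6}{-5},w{\left(-2,6 \right)} \right)} 352 = -5 + \frac{7 \left(10 - \left(\frac{7}{-5} + \frac{6}{-5}\right)\right)}{4 \left(6 + 6 \left(-2\right)\right)} 352 = -5 + \frac{7 \left(10 - \left(7 \left(- \frac{1}{5}\right) + 6 \left(- \frac{1}{5}\right)\right)\right)}{4 \left(6 - 12\right)} 352 = -5 + \frac{7 \left(10 - \left(- \frac{7}{5} - \frac{6}{5}\right)\right)}{4 \left(-6\right)} 352 = -5 + \frac{7}{4} \left(- \frac{1}{6}\right) \left(10 - - \frac{13}{5}\right) 352 = -5 + \frac{7}{4} \left(- \frac{1}{6}\right) \left(10 + \frac{13}{5}\right) 352 = -5 + \frac{7}{4} \left(- \frac{1}{6}\right) \frac{63}{5} \cdot 352 = -5 - \frac{6468}{5} = - \frac{6493}{5}$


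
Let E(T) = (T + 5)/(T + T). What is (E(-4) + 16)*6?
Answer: 381/4 ≈ 95.250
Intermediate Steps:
E(T) = (5 + T)/(2*T) (E(T) = (5 + T)/((2*T)) = (5 + T)*(1/(2*T)) = (5 + T)/(2*T))
(E(-4) + 16)*6 = ((½)*(5 - 4)/(-4) + 16)*6 = ((½)*(-¼)*1 + 16)*6 = (-⅛ + 16)*6 = (127/8)*6 = 381/4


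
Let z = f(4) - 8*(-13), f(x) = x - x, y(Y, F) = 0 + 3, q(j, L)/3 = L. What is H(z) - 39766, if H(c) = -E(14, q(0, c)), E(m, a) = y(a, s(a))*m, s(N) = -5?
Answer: -39808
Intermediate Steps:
q(j, L) = 3*L
y(Y, F) = 3
E(m, a) = 3*m
f(x) = 0
z = 104 (z = 0 - 8*(-13) = 0 - 1*(-104) = 0 + 104 = 104)
H(c) = -42 (H(c) = -3*14 = -1*42 = -42)
H(z) - 39766 = -42 - 39766 = -39808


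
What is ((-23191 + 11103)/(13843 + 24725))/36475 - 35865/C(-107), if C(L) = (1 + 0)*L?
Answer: 6306715731698/18815519325 ≈ 335.19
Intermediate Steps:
C(L) = L (C(L) = 1*L = L)
((-23191 + 11103)/(13843 + 24725))/36475 - 35865/C(-107) = ((-23191 + 11103)/(13843 + 24725))/36475 - 35865/(-107) = -12088/38568*(1/36475) - 35865*(-1/107) = -12088*1/38568*(1/36475) + 35865/107 = -1511/4821*1/36475 + 35865/107 = -1511/175845975 + 35865/107 = 6306715731698/18815519325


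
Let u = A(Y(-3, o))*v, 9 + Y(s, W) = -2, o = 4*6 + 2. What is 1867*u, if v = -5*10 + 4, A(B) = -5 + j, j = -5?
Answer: 858820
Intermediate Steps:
o = 26 (o = 24 + 2 = 26)
Y(s, W) = -11 (Y(s, W) = -9 - 2 = -11)
A(B) = -10 (A(B) = -5 - 5 = -10)
v = -46 (v = -50 + 4 = -46)
u = 460 (u = -10*(-46) = 460)
1867*u = 1867*460 = 858820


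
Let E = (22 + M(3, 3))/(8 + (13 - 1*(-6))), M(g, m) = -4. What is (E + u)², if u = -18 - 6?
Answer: 4900/9 ≈ 544.44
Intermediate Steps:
E = ⅔ (E = (22 - 4)/(8 + (13 - 1*(-6))) = 18/(8 + (13 + 6)) = 18/(8 + 19) = 18/27 = 18*(1/27) = ⅔ ≈ 0.66667)
u = -24
(E + u)² = (⅔ - 24)² = (-70/3)² = 4900/9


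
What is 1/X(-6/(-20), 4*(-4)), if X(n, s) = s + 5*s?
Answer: -1/96 ≈ -0.010417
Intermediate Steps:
X(n, s) = 6*s
1/X(-6/(-20), 4*(-4)) = 1/(6*(4*(-4))) = 1/(6*(-16)) = 1/(-96) = -1/96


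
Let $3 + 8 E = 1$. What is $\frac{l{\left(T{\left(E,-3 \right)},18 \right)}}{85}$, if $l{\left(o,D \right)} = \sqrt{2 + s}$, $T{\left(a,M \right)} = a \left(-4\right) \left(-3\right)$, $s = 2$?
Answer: $\frac{2}{85} \approx 0.023529$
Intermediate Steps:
$E = - \frac{1}{4}$ ($E = - \frac{3}{8} + \frac{1}{8} \cdot 1 = - \frac{3}{8} + \frac{1}{8} = - \frac{1}{4} \approx -0.25$)
$T{\left(a,M \right)} = 12 a$ ($T{\left(a,M \right)} = - 4 a \left(-3\right) = 12 a$)
$l{\left(o,D \right)} = 2$ ($l{\left(o,D \right)} = \sqrt{2 + 2} = \sqrt{4} = 2$)
$\frac{l{\left(T{\left(E,-3 \right)},18 \right)}}{85} = \frac{1}{85} \cdot 2 = \frac{2}{85}$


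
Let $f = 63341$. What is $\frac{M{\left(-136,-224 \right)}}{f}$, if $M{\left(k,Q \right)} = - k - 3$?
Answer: $\frac{133}{63341} \approx 0.0020997$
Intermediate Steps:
$M{\left(k,Q \right)} = -3 - k$
$\frac{M{\left(-136,-224 \right)}}{f} = \frac{-3 - -136}{63341} = \left(-3 + 136\right) \frac{1}{63341} = 133 \cdot \frac{1}{63341} = \frac{133}{63341}$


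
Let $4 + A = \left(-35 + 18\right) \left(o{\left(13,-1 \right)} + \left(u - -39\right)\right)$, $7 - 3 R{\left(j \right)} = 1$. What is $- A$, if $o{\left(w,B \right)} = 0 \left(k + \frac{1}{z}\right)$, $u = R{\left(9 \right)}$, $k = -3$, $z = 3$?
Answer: $701$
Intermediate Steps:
$R{\left(j \right)} = 2$ ($R{\left(j \right)} = \frac{7}{3} - \frac{1}{3} = 2$)
$u = 2$
$o{\left(w,B \right)} = 0$ ($o{\left(w,B \right)} = 0 \left(-3 + \frac{1}{3}\right) = 0 \left(- \frac{8}{3}\right) = 0$)
$A = -701$ ($A = -4 + \left(-35 + 18\right) \left(0 + \left(2 - -39\right)\right) = -4 - 17 \left(0 + \left(2 + 39\right)\right) = -4 - 17 \left(0 + 41\right) = -4 - 697 = -701$)
$- A = \left(-1\right) \left(-701\right) = 701$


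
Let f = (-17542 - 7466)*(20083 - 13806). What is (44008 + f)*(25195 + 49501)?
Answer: -11722133512768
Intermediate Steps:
f = -156975216 (f = -25008*6277 = -156975216)
(44008 + f)*(25195 + 49501) = (44008 - 156975216)*(25195 + 49501) = -156931208*74696 = -11722133512768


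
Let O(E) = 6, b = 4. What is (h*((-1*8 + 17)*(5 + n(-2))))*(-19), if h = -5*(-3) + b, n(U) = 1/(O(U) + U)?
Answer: -68229/4 ≈ -17057.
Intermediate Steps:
n(U) = 1/(6 + U)
h = 19 (h = -5*(-3) + 4 = 15 + 4 = 19)
(h*((-1*8 + 17)*(5 + n(-2))))*(-19) = (19*((-1*8 + 17)*(5 + 1/(6 - 2))))*(-19) = (19*((-8 + 17)*(5 + 1/4)))*(-19) = (19*(9*(5 + ¼)))*(-19) = (19*(9*(21/4)))*(-19) = (19*(189/4))*(-19) = (3591/4)*(-19) = -68229/4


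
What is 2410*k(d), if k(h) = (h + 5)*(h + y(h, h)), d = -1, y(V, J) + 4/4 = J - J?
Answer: -19280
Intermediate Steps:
y(V, J) = -1 (y(V, J) = -1 + (J - J) = -1 + 0 = -1)
k(h) = (-1 + h)*(5 + h) (k(h) = (h + 5)*(h - 1) = (5 + h)*(-1 + h) = (-1 + h)*(5 + h))
2410*k(d) = 2410*(-5 + (-1)² + 4*(-1)) = 2410*(-5 + 1 - 4) = 2410*(-8) = -19280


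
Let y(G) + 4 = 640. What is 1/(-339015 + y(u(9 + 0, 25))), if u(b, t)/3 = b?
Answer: -1/338379 ≈ -2.9553e-6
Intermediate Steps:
u(b, t) = 3*b
y(G) = 636 (y(G) = -4 + 640 = 636)
1/(-339015 + y(u(9 + 0, 25))) = 1/(-339015 + 636) = 1/(-338379) = -1/338379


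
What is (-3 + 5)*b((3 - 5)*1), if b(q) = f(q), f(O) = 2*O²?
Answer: 16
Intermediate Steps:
b(q) = 2*q²
(-3 + 5)*b((3 - 5)*1) = (-3 + 5)*(2*((3 - 5)*1)²) = 2*(2*(-2*1)²) = 2*(2*(-2)²) = 2*(2*4) = 2*8 = 16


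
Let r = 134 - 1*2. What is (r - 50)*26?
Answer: 2132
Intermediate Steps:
r = 132 (r = 134 - 2 = 132)
(r - 50)*26 = (132 - 50)*26 = 82*26 = 2132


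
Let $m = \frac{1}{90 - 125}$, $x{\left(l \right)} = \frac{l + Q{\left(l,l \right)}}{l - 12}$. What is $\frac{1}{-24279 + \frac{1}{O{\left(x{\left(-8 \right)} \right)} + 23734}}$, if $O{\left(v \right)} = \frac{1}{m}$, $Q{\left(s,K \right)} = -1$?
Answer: $- \frac{23699}{575388020} \approx -4.1188 \cdot 10^{-5}$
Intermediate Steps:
$x{\left(l \right)} = \frac{-1 + l}{-12 + l}$ ($x{\left(l \right)} = \frac{l - 1}{l - 12} = \frac{-1 + l}{-12 + l}$)
$m = - \frac{1}{35}$ ($m = \frac{1}{-35} = - \frac{1}{35} \approx -0.028571$)
$O{\left(v \right)} = -35$ ($O{\left(v \right)} = \frac{1}{- \frac{1}{35}} = -35$)
$\frac{1}{-24279 + \frac{1}{O{\left(x{\left(-8 \right)} \right)} + 23734}} = \frac{1}{-24279 + \frac{1}{-35 + 23734}} = \frac{1}{-24279 + \frac{1}{23699}} = \frac{1}{- \frac{575388020}{23699}} = - \frac{23699}{575388020}$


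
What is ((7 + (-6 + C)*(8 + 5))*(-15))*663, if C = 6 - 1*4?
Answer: 447525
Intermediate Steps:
C = 2 (C = 6 - 4 = 2)
((7 + (-6 + C)*(8 + 5))*(-15))*663 = ((7 + (-6 + 2)*(8 + 5))*(-15))*663 = ((7 - 4*13)*(-15))*663 = ((7 - 52)*(-15))*663 = -45*(-15)*663 = 675*663 = 447525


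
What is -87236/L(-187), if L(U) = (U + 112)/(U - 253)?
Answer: -7676768/15 ≈ -5.1178e+5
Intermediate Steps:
L(U) = (112 + U)/(-253 + U)
-87236/L(-187) = -87236*(-253 - 187)/(112 - 187) = -87236/(-75/(-440)) = -87236/((-1/440*(-75))) = -87236/15/88 = -87236*88/15 = -7676768/15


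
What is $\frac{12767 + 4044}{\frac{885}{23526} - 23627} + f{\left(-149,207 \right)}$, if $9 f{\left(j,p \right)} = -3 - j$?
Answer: $\frac{25864778536}{1667543751} \approx 15.511$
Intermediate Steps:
$f{\left(j,p \right)} = - \frac{1}{3} - \frac{j}{9}$ ($f{\left(j,p \right)} = \frac{-3 - j}{9} = - \frac{1}{3} - \frac{j}{9}$)
$\frac{12767 + 4044}{\frac{885}{23526} - 23627} + f{\left(-149,207 \right)} = \frac{12767 + 4044}{\frac{885}{23526} - 23627} - - \frac{146}{9} = \frac{16811}{885 \cdot \frac{1}{23526} - 23627} + \left(- \frac{1}{3} + \frac{149}{9}\right) = \frac{16811}{\frac{295}{7842} - 23627} + \frac{146}{9} = \frac{16811}{- \frac{185282639}{7842}} + \frac{146}{9} = 16811 \left(- \frac{7842}{185282639}\right) + \frac{146}{9} = - \frac{131831862}{185282639} + \frac{146}{9} = \frac{25864778536}{1667543751}$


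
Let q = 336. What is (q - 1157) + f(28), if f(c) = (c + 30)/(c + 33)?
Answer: -50023/61 ≈ -820.05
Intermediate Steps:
f(c) = (30 + c)/(33 + c)
(q - 1157) + f(28) = (336 - 1157) + (30 + 28)/(33 + 28) = -821 + 58/61 = -50023/61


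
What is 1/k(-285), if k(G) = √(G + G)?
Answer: -I*√570/570 ≈ -0.041885*I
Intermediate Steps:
k(G) = √2*√G (k(G) = √(2*G) = √2*√G)
1/k(-285) = 1/(√2*√(-285)) = 1/(√2*(I*√285)) = 1/(I*√570) = -I*√570/570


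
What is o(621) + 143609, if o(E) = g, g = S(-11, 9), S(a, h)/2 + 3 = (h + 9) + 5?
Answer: 143649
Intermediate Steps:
S(a, h) = 22 + 2*h (S(a, h) = -6 + 2*((h + 9) + 5) = -6 + 2*((9 + h) + 5) = -6 + 2*(14 + h) = -6 + (28 + 2*h) = 22 + 2*h)
g = 40 (g = 22 + 2*9 = 22 + 18 = 40)
o(E) = 40
o(621) + 143609 = 40 + 143609 = 143649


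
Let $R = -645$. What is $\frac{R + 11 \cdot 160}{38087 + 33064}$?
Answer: $\frac{1115}{71151} \approx 0.015671$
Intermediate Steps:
$\frac{R + 11 \cdot 160}{38087 + 33064} = \frac{-645 + 11 \cdot 160}{38087 + 33064} = \frac{-645 + 1760}{71151} = 1115 \cdot \frac{1}{71151} = \frac{1115}{71151}$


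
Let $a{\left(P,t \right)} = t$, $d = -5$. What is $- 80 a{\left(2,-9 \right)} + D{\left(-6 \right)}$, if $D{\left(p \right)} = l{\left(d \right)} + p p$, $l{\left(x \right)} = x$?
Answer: $751$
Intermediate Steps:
$D{\left(p \right)} = -5 + p^{2}$ ($D{\left(p \right)} = -5 + p p = -5 + p^{2}$)
$- 80 a{\left(2,-9 \right)} + D{\left(-6 \right)} = \left(-80\right) \left(-9\right) - \left(5 - \left(-6\right)^{2}\right) = 720 + \left(-5 + 36\right) = 720 + 31 = 751$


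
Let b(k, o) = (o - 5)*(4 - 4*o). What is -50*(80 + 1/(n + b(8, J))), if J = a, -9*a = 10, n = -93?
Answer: -46847950/11713 ≈ -3999.7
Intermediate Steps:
a = -10/9 (a = -1/9*10 = -10/9 ≈ -1.1111)
J = -10/9 ≈ -1.1111
b(k, o) = (-5 + o)*(4 - 4*o)
-50*(80 + 1/(n + b(8, J))) = -50*(80 + 1/(-93 + (-20 - 4*(-10/9)**2 + 24*(-10/9)))) = -50*(80 + 1/(-93 + (-20 - 4*100/81 - 80/3))) = -50*(80 + 1/(-93 + (-20 - 400/81 - 80/3))) = -50*(80 + 1/(-93 - 4180/81)) = -50*(80 + 1/(-11713/81)) = -50*(80 - 81/11713) = -50*936959/11713 = -46847950/11713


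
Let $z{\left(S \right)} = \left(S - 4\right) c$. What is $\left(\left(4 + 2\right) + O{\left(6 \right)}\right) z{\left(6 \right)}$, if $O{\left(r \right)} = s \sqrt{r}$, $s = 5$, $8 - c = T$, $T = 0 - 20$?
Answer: $336 + 280 \sqrt{6} \approx 1021.9$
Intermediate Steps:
$T = -20$ ($T = 0 - 20 = -20$)
$c = 28$ ($c = 8 - -20 = 8 + 20 = 28$)
$z{\left(S \right)} = -112 + 28 S$ ($z{\left(S \right)} = \left(S - 4\right) 28 = \left(-4 + S\right) 28 = -112 + 28 S$)
$O{\left(r \right)} = 5 \sqrt{r}$
$\left(\left(4 + 2\right) + O{\left(6 \right)}\right) z{\left(6 \right)} = \left(\left(4 + 2\right) + 5 \sqrt{6}\right) \left(-112 + 28 \cdot 6\right) = \left(6 + 5 \sqrt{6}\right) \left(-112 + 168\right) = \left(6 + 5 \sqrt{6}\right) 56 = 336 + 280 \sqrt{6}$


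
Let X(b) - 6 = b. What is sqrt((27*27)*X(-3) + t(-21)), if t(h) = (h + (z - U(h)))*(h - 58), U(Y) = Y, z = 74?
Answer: I*sqrt(3659) ≈ 60.49*I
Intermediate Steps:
X(b) = 6 + b
t(h) = -4292 + 74*h (t(h) = (h + (74 - h))*(h - 58) = 74*(-58 + h) = -4292 + 74*h)
sqrt((27*27)*X(-3) + t(-21)) = sqrt((27*27)*(6 - 3) + (-4292 + 74*(-21))) = sqrt(729*3 + (-4292 - 1554)) = sqrt(2187 - 5846) = sqrt(-3659) = I*sqrt(3659)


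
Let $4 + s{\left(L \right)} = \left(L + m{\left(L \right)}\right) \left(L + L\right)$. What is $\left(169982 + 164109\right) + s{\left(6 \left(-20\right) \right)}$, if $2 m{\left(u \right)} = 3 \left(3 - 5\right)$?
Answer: $363607$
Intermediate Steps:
$m{\left(u \right)} = -3$ ($m{\left(u \right)} = \frac{3 \left(3 - 5\right)}{2} = \frac{3 \left(-2\right)}{2} = \frac{1}{2} \left(-6\right) = -3$)
$s{\left(L \right)} = -4 + 2 L \left(-3 + L\right)$ ($s{\left(L \right)} = -4 + \left(L - 3\right) \left(L + L\right) = -4 + \left(-3 + L\right) 2 L = -4 + 2 L \left(-3 + L\right)$)
$\left(169982 + 164109\right) + s{\left(6 \left(-20\right) \right)} = \left(169982 + 164109\right) - \left(4 - 28800 + 6 \cdot 6 \left(-20\right)\right) = 334091 - \left(-716 - 28800\right) = 334091 + \left(-4 + 720 + 2 \cdot 14400\right) = 334091 + \left(-4 + 720 + 28800\right) = 334091 + 29516 = 363607$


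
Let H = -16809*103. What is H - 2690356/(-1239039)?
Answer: -2145178984397/1239039 ≈ -1.7313e+6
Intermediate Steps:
H = -1731327
H - 2690356/(-1239039) = -1731327 - 2690356/(-1239039) = -1731327 - 2690356*(-1)/1239039 = -1731327 - 1*(-2690356/1239039) = -1731327 + 2690356/1239039 = -2145178984397/1239039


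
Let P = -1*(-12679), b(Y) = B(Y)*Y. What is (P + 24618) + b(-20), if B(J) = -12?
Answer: 37537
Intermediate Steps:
b(Y) = -12*Y
P = 12679
(P + 24618) + b(-20) = (12679 + 24618) - 12*(-20) = 37297 + 240 = 37537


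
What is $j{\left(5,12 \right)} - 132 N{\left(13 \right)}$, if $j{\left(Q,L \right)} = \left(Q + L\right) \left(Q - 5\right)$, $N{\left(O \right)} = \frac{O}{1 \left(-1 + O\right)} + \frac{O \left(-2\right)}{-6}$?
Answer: $-715$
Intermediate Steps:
$N{\left(O \right)} = \frac{O}{3} + \frac{O}{-1 + O}$ ($N{\left(O \right)} = \frac{O}{-1 + O} + - 2 O \left(- \frac{1}{6}\right) = \frac{O}{-1 + O} + \frac{O}{3} = \frac{O}{3} + \frac{O}{-1 + O}$)
$j{\left(Q,L \right)} = \left(-5 + Q\right) \left(L + Q\right)$ ($j{\left(Q,L \right)} = \left(L + Q\right) \left(-5 + Q\right) = \left(-5 + Q\right) \left(L + Q\right)$)
$j{\left(5,12 \right)} - 132 N{\left(13 \right)} = \left(5^{2} - 60 - 25 + 12 \cdot 5\right) - 132 \cdot \frac{1}{3} \cdot 13 \frac{1}{-1 + 13} \left(2 + 13\right) = \left(25 - 60 - 25 + 60\right) - 132 \cdot \frac{1}{3} \cdot 13 \cdot \frac{1}{12} \cdot 15 = 0 - 132 \cdot \frac{1}{3} \cdot 13 \cdot \frac{1}{12} \cdot 15 = 0 - 715 = -715$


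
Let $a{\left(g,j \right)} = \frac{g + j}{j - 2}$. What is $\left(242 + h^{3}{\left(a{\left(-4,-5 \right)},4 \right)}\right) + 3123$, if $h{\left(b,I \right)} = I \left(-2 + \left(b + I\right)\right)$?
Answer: $\frac{1932883}{343} \approx 5635.2$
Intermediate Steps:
$a{\left(g,j \right)} = \frac{g + j}{-2 + j}$
$h{\left(b,I \right)} = I \left(-2 + I + b\right)$ ($h{\left(b,I \right)} = I \left(-2 + \left(I + b\right)\right) = I \left(-2 + I + b\right)$)
$\left(242 + h^{3}{\left(a{\left(-4,-5 \right)},4 \right)}\right) + 3123 = \left(242 + \left(4 \left(-2 + 4 + \frac{-4 - 5}{-2 - 5}\right)\right)^{3}\right) + 3123 = \left(242 + \left(4 \left(-2 + 4 + \frac{1}{-7} \left(-9\right)\right)\right)^{3}\right) + 3123 = \left(242 + \left(4 \left(-2 + 4 - - \frac{9}{7}\right)\right)^{3}\right) + 3123 = \left(242 + \left(4 \left(-2 + 4 + \frac{9}{7}\right)\right)^{3}\right) + 3123 = \left(242 + \left(4 \cdot \frac{23}{7}\right)^{3}\right) + 3123 = \left(242 + \left(\frac{92}{7}\right)^{3}\right) + 3123 = \left(242 + \frac{778688}{343}\right) + 3123 = \frac{861694}{343} + 3123 = \frac{1932883}{343}$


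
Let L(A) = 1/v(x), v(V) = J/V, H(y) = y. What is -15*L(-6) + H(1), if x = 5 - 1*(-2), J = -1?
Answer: 106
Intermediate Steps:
x = 7 (x = 5 + 2 = 7)
v(V) = -1/V
L(A) = -7 (L(A) = 1/(-1/7) = 1/(-1*⅐) = 1/(-⅐) = -7)
-15*L(-6) + H(1) = -15*(-7) + 1 = 105 + 1 = 106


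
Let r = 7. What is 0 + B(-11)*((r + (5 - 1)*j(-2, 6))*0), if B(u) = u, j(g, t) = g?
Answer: 0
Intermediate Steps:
0 + B(-11)*((r + (5 - 1)*j(-2, 6))*0) = 0 - 11*(7 + (5 - 1)*(-2))*0 = 0 - 11*(7 + 4*(-2))*0 = 0 - 11*(7 - 8)*0 = 0 - (-11)*0 = 0 - 11*0 = 0 + 0 = 0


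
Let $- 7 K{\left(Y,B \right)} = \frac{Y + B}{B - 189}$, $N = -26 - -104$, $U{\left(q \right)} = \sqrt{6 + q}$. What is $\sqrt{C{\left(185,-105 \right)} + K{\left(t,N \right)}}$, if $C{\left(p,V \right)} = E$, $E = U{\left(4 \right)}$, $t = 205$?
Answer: $\frac{\sqrt{219891 + 603729 \sqrt{10}}}{777} \approx 1.8779$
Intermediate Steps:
$E = \sqrt{10}$ ($E = \sqrt{6 + 4} = \sqrt{10} \approx 3.1623$)
$C{\left(p,V \right)} = \sqrt{10}$
$N = 78$ ($N = -26 + 104 = 78$)
$K{\left(Y,B \right)} = - \frac{B + Y}{7 \left(-189 + B\right)}$ ($K{\left(Y,B \right)} = - \frac{\left(Y + B\right) \frac{1}{B - 189}}{7} = - \frac{\left(B + Y\right) \frac{1}{-189 + B}}{7} = - \frac{\frac{1}{-189 + B} \left(B + Y\right)}{7} = - \frac{B + Y}{7 \left(-189 + B\right)}$)
$\sqrt{C{\left(185,-105 \right)} + K{\left(t,N \right)}} = \sqrt{\sqrt{10} + \frac{\left(-1\right) 78 - 205}{7 \left(-189 + 78\right)}} = \sqrt{\sqrt{10} + \frac{-78 - 205}{7 \left(-111\right)}} = \sqrt{\sqrt{10} + \frac{1}{7} \left(- \frac{1}{111}\right) \left(-283\right)} = \sqrt{\sqrt{10} + \frac{283}{777}} = \sqrt{\frac{283}{777} + \sqrt{10}}$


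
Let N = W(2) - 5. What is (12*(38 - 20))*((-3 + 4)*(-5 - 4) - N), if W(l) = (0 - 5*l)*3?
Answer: 5616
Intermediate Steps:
W(l) = -15*l (W(l) = -5*l*3 = -15*l)
N = -35 (N = -15*2 - 5 = -30 - 5 = -35)
(12*(38 - 20))*((-3 + 4)*(-5 - 4) - N) = (12*(38 - 20))*((-3 + 4)*(-5 - 4) - 1*(-35)) = (12*18)*(1*(-9) + 35) = 216*(-9 + 35) = 216*26 = 5616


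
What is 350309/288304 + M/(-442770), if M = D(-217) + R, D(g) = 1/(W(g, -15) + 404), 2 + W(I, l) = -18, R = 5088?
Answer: 3687346186253/3063656689920 ≈ 1.2036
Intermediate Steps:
W(I, l) = -20 (W(I, l) = -2 - 18 = -20)
D(g) = 1/384 (D(g) = 1/(-20 + 404) = 1/384)
M = 1953793/384 (M = 1/384 + 5088 = 1953793/384 ≈ 5088.0)
350309/288304 + M/(-442770) = 350309/288304 + (1953793/384)/(-442770) = 350309*(1/288304) + (1953793/384)*(-1/442770) = 350309/288304 - 1953793/170023680 = 3687346186253/3063656689920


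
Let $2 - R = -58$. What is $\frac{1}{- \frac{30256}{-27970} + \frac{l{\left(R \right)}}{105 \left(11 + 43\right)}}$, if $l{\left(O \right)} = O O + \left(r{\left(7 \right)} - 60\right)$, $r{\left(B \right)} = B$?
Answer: $\frac{15858990}{27076111} \approx 0.58572$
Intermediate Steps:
$R = 60$ ($R = 2 - -58 = 2 + 58 = 60$)
$l{\left(O \right)} = -53 + O^{2}$ ($l{\left(O \right)} = O O + \left(7 - 60\right) = O^{2} - 53 = -53 + O^{2}$)
$\frac{1}{- \frac{30256}{-27970} + \frac{l{\left(R \right)}}{105 \left(11 + 43\right)}} = \frac{1}{- \frac{30256}{-27970} + \frac{-53 + 60^{2}}{105 \left(11 + 43\right)}} = \frac{1}{\left(-30256\right) \left(- \frac{1}{27970}\right) + \frac{-53 + 3600}{105 \cdot 54}} = \frac{1}{\frac{15128}{13985} + \frac{3547}{5670}} = \frac{1}{\frac{27076111}{15858990}} = \frac{15858990}{27076111}$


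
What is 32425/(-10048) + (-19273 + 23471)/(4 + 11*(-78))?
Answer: -34936227/4290496 ≈ -8.1427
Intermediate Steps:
32425/(-10048) + (-19273 + 23471)/(4 + 11*(-78)) = 32425*(-1/10048) + 4198/(4 - 858) = -32425/10048 + 4198/(-854) = -32425/10048 + 4198*(-1/854) = -32425/10048 - 2099/427 = -34936227/4290496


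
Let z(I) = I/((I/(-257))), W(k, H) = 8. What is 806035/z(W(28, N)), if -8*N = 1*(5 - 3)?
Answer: -806035/257 ≈ -3136.3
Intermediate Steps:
N = -¼ (N = -(5 - 3)/8 = -2/8 = -⅛*2 = -¼ ≈ -0.25000)
z(I) = -257 (z(I) = I/((I*(-1/257))) = I/((-I/257)) = I*(-257/I) = -257)
806035/z(W(28, N)) = 806035/(-257) = 806035*(-1/257) = -806035/257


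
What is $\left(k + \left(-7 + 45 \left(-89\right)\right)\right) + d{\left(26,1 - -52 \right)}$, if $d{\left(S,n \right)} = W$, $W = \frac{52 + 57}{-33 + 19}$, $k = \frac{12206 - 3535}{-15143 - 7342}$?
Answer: $- \frac{1265509739}{314790} \approx -4020.2$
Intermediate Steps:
$k = - \frac{8671}{22485}$ ($k = \frac{8671}{-22485} = 8671 \left(- \frac{1}{22485}\right) = - \frac{8671}{22485} \approx -0.38563$)
$W = - \frac{109}{14}$ ($W = \frac{109}{-14} = 109 \left(- \frac{1}{14}\right) = - \frac{109}{14} \approx -7.7857$)
$d{\left(S,n \right)} = - \frac{109}{14}$
$\left(k + \left(-7 + 45 \left(-89\right)\right)\right) + d{\left(26,1 - -52 \right)} = \left(- \frac{8671}{22485} + \left(-7 + 45 \left(-89\right)\right)\right) - \frac{109}{14} = \left(- \frac{8671}{22485} - 4012\right) - \frac{109}{14} = - \frac{90218491}{22485} - \frac{109}{14} = - \frac{1265509739}{314790}$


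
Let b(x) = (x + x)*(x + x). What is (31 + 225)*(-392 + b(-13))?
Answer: 72704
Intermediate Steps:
b(x) = 4*x² (b(x) = (2*x)*(2*x) = 4*x²)
(31 + 225)*(-392 + b(-13)) = (31 + 225)*(-392 + 4*(-13)²) = 256*(-392 + 4*169) = 256*(-392 + 676) = 256*284 = 72704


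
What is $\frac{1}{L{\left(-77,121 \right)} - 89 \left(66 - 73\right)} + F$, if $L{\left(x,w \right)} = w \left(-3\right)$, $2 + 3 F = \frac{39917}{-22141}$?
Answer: $- \frac{21825317}{17269980} \approx -1.2638$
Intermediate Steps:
$F = - \frac{84199}{66423}$ ($F = - \frac{2}{3} + \frac{39917 \frac{1}{-22141}}{3} = - \frac{2}{3} + \frac{39917 \left(- \frac{1}{22141}\right)}{3} = - \frac{2}{3} + \frac{1}{3} \left(- \frac{39917}{22141}\right) = - \frac{2}{3} - \frac{39917}{66423} = - \frac{84199}{66423} \approx -1.2676$)
$L{\left(x,w \right)} = - 3 w$
$\frac{1}{L{\left(-77,121 \right)} - 89 \left(66 - 73\right)} + F = \frac{1}{\left(-3\right) 121 - 89 \left(66 - 73\right)} - \frac{84199}{66423} = \frac{1}{-363 - -623} - \frac{84199}{66423} = \frac{1}{-363 + 623} - \frac{84199}{66423} = \frac{1}{260} - \frac{84199}{66423} = - \frac{21825317}{17269980}$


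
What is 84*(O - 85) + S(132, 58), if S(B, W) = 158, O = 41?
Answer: -3538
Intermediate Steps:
84*(O - 85) + S(132, 58) = 84*(41 - 85) + 158 = 84*(-44) + 158 = -3696 + 158 = -3538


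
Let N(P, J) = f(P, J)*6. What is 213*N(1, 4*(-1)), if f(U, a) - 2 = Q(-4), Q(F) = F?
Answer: -2556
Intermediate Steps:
f(U, a) = -2 (f(U, a) = 2 - 4 = -2)
N(P, J) = -12 (N(P, J) = -2*6 = -12)
213*N(1, 4*(-1)) = 213*(-12) = -2556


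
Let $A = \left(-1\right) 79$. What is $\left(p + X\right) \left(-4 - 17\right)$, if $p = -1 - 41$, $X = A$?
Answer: $2541$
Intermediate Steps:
$A = -79$
$X = -79$
$p = -42$
$\left(p + X\right) \left(-4 - 17\right) = \left(-42 - 79\right) \left(-4 - 17\right) = \left(-121\right) \left(-21\right) = 2541$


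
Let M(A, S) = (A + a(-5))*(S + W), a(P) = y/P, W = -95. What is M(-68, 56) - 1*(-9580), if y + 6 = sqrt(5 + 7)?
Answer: 60926/5 + 78*sqrt(3)/5 ≈ 12212.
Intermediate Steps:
y = -6 + 2*sqrt(3) (y = -6 + sqrt(5 + 7) = -6 + sqrt(12) = -6 + 2*sqrt(3) ≈ -2.5359)
a(P) = (-6 + 2*sqrt(3))/P
M(A, S) = (-95 + S)*(6/5 + A - 2*sqrt(3)/5) (M(A, S) = (A + 2*(-3 + sqrt(3))/(-5))*(S - 95) = (A + 2*(-1/5)*(-3 + sqrt(3)))*(-95 + S) = (A + (6/5 - 2*sqrt(3)/5))*(-95 + S) = (6/5 + A - 2*sqrt(3)/5)*(-95 + S) = (-95 + S)*(6/5 + A - 2*sqrt(3)/5))
M(-68, 56) - 1*(-9580) = (-114 - 95*(-68) + 38*sqrt(3) - 68*56 + (2/5)*56*(3 - sqrt(3))) - 1*(-9580) = (-114 + 6460 + 38*sqrt(3) - 3808 + (336/5 - 112*sqrt(3)/5)) + 9580 = (13026/5 + 78*sqrt(3)/5) + 9580 = 60926/5 + 78*sqrt(3)/5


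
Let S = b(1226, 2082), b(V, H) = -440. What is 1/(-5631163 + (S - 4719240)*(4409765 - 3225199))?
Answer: -1/5590778090043 ≈ -1.7887e-13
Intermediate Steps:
S = -440
1/(-5631163 + (S - 4719240)*(4409765 - 3225199)) = 1/(-5631163 + (-440 - 4719240)*(4409765 - 3225199)) = 1/(-5631163 - 4719680*1184566) = 1/(-5631163 - 5590772458880) = 1/(-5590778090043) = -1/5590778090043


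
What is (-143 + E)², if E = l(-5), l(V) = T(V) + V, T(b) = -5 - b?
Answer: 21904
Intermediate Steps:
l(V) = -5 (l(V) = (-5 - V) + V = -5)
E = -5
(-143 + E)² = (-143 - 5)² = (-148)² = 21904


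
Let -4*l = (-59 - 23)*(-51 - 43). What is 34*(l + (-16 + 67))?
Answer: -63784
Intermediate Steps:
l = -1927 (l = -(-59 - 23)*(-51 - 43)/4 = -(-41)*(-94)/2 = -¼*7708 = -1927)
34*(l + (-16 + 67)) = 34*(-1927 + (-16 + 67)) = 34*(-1927 + 51) = 34*(-1876) = -63784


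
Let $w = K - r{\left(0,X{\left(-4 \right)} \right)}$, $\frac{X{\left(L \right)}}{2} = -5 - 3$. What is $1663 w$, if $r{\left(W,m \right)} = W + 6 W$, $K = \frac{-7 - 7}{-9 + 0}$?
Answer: $\frac{23282}{9} \approx 2586.9$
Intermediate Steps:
$X{\left(L \right)} = -16$ ($X{\left(L \right)} = 2 \left(-5 - 3\right) = 2 \left(-8\right) = -16$)
$K = \frac{14}{9}$ ($K = - \frac{14}{-9} = \left(-14\right) \left(- \frac{1}{9}\right) = \frac{14}{9} \approx 1.5556$)
$r{\left(W,m \right)} = 7 W$
$w = \frac{14}{9}$ ($w = \frac{14}{9} - 7 \cdot 0 = \frac{14}{9} - 0 = \frac{14}{9} + 0 = \frac{14}{9} \approx 1.5556$)
$1663 w = 1663 \cdot \frac{14}{9} = \frac{23282}{9}$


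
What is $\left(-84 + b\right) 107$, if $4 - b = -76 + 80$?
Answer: $-8988$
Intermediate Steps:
$b = 0$ ($b = 4 - \left(-76 + 80\right) = 4 - 4 = 0$)
$\left(-84 + b\right) 107 = \left(-84 + 0\right) 107 = \left(-84\right) 107 = -8988$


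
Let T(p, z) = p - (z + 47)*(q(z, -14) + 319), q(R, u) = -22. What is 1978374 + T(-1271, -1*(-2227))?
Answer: 1301725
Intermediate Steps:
T(p, z) = -13959 + p - 297*z (T(p, z) = p - (z + 47)*(-22 + 319) = p - (47 + z)*297 = p - (13959 + 297*z) = p + (-13959 - 297*z) = -13959 + p - 297*z)
1978374 + T(-1271, -1*(-2227)) = 1978374 + (-13959 - 1271 - (-297)*(-2227)) = 1978374 + (-13959 - 1271 - 297*2227) = 1978374 + (-13959 - 1271 - 661419) = 1978374 - 676649 = 1301725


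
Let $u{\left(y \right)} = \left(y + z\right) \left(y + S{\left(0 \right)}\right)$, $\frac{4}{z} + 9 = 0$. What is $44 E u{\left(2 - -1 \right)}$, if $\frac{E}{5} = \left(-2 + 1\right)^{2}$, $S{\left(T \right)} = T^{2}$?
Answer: $\frac{5060}{3} \approx 1686.7$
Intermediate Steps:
$z = - \frac{4}{9}$ ($z = \frac{4}{-9 + 0} = \frac{4}{-9} = 4 \left(- \frac{1}{9}\right) = - \frac{4}{9} \approx -0.44444$)
$E = 5$ ($E = 5 \left(-2 + 1\right)^{2} = 5 \left(-1\right)^{2} = 5 \cdot 1 = 5$)
$u{\left(y \right)} = y \left(- \frac{4}{9} + y\right)$ ($u{\left(y \right)} = \left(y - \frac{4}{9}\right) \left(y + 0^{2}\right) = \left(- \frac{4}{9} + y\right) \left(y + 0\right) = \left(- \frac{4}{9} + y\right) y = y \left(- \frac{4}{9} + y\right)$)
$44 E u{\left(2 - -1 \right)} = 44 \cdot 5 \frac{\left(2 - -1\right) \left(-4 + 9 \left(2 - -1\right)\right)}{9} = 220 \frac{\left(2 + 1\right) \left(-4 + 9 \left(2 + 1\right)\right)}{9} = 220 \cdot \frac{1}{9} \cdot 3 \left(-4 + 9 \cdot 3\right) = 220 \cdot \frac{1}{9} \cdot 3 \left(-4 + 27\right) = 220 \cdot \frac{1}{9} \cdot 3 \cdot 23 = 220 \cdot \frac{23}{3} = \frac{5060}{3}$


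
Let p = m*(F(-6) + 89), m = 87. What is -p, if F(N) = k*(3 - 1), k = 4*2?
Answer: -9135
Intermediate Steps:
k = 8
F(N) = 16 (F(N) = 8*(3 - 1) = 8*2 = 16)
p = 9135 (p = 87*(16 + 89) = 87*105 = 9135)
-p = -1*9135 = -9135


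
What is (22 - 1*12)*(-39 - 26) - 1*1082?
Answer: -1732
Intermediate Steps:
(22 - 1*12)*(-39 - 26) - 1*1082 = (22 - 12)*(-65) - 1082 = 10*(-65) - 1082 = -650 - 1082 = -1732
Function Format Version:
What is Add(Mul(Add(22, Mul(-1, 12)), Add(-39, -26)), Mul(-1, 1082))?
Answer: -1732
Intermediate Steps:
Add(Mul(Add(22, Mul(-1, 12)), Add(-39, -26)), Mul(-1, 1082)) = Add(Mul(Add(22, -12), -65), -1082) = Add(Mul(10, -65), -1082) = Add(-650, -1082) = -1732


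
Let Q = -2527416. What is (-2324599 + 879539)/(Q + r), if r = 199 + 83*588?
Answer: 1445060/2478413 ≈ 0.58306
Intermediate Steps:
r = 49003 (r = 199 + 48804 = 49003)
(-2324599 + 879539)/(Q + r) = (-2324599 + 879539)/(-2527416 + 49003) = -1445060/(-2478413) = -1445060*(-1/2478413) = 1445060/2478413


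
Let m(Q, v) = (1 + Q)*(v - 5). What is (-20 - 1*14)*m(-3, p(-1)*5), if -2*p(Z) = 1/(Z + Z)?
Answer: -255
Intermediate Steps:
p(Z) = -1/(4*Z) (p(Z) = -1/(2*(Z + Z)) = -1/(2*Z)/2 = -1/(4*Z))
m(Q, v) = (1 + Q)*(-5 + v)
(-20 - 1*14)*m(-3, p(-1)*5) = (-20 - 1*14)*(-5 - ¼/(-1)*5 - 5*(-3) - 3*(-¼/(-1))*5) = (-20 - 14)*(-5 - ¼*(-1)*5 + 15 - 3*(-¼*(-1))*5) = -34*(-5 + (¼)*5 + 15 - 3*5/4) = -34*(-5 + 5/4 + 15 - 3*5/4) = -34*(-5 + 5/4 + 15 - 15/4) = -34*15/2 = -255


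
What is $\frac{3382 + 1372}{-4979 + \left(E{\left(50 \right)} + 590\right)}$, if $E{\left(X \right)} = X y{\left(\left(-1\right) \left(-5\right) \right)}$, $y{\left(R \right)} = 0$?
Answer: $- \frac{4754}{4389} \approx -1.0832$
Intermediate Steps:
$E{\left(X \right)} = 0$ ($E{\left(X \right)} = X 0 = 0$)
$\frac{3382 + 1372}{-4979 + \left(E{\left(50 \right)} + 590\right)} = \frac{3382 + 1372}{-4979 + \left(0 + 590\right)} = \frac{4754}{-4979 + 590} = \frac{4754}{-4389} = 4754 \left(- \frac{1}{4389}\right) = - \frac{4754}{4389}$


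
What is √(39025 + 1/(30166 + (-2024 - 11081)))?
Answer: √93878579166/1551 ≈ 197.55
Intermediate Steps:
√(39025 + 1/(30166 + (-2024 - 11081))) = √(39025 + 1/(30166 - 13105)) = √(39025 + 1/17061) = √(665805526/17061) = √93878579166/1551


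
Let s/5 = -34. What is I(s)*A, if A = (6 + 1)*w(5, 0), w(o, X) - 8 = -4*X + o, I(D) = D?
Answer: -15470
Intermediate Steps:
s = -170 (s = 5*(-34) = -170)
w(o, X) = 8 + o - 4*X (w(o, X) = 8 + (-4*X + o) = 8 + (o - 4*X) = 8 + o - 4*X)
A = 91 (A = (6 + 1)*(8 + 5 - 4*0) = 7*(8 + 5 + 0) = 7*13 = 91)
I(s)*A = -170*91 = -15470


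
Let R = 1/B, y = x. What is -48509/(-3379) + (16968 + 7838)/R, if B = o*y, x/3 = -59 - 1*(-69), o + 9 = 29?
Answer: 50291732909/3379 ≈ 1.4884e+7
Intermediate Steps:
o = 20 (o = -9 + 29 = 20)
x = 30 (x = 3*(-59 - 1*(-69)) = 3*(-59 + 69) = 3*10 = 30)
y = 30
B = 600 (B = 20*30 = 600)
R = 1/600 ≈ 0.0016667
-48509/(-3379) + (16968 + 7838)/R = -48509/(-3379) + (16968 + 7838)/(1/600) = -48509*(-1/3379) + 24806*600 = 48509/3379 + 14883600 = 50291732909/3379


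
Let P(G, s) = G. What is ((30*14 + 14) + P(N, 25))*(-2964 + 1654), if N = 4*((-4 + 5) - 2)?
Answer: -563300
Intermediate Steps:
N = -4 (N = 4*(1 - 2) = 4*(-1) = -4)
((30*14 + 14) + P(N, 25))*(-2964 + 1654) = ((30*14 + 14) - 4)*(-2964 + 1654) = ((420 + 14) - 4)*(-1310) = (434 - 4)*(-1310) = 430*(-1310) = -563300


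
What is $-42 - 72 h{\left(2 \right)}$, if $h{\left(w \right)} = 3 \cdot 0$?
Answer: $-42$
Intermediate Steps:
$h{\left(w \right)} = 0$
$-42 - 72 h{\left(2 \right)} = -42 - 0 = -42 + 0 = -42$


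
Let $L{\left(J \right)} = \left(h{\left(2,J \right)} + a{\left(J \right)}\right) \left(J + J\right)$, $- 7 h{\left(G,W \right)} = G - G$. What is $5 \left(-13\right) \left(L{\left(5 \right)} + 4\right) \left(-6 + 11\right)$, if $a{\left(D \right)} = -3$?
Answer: $8450$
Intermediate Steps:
$h{\left(G,W \right)} = 0$ ($h{\left(G,W \right)} = - \frac{G - G}{7} = \left(- \frac{1}{7}\right) 0 = 0$)
$L{\left(J \right)} = - 6 J$ ($L{\left(J \right)} = \left(0 - 3\right) \left(J + J\right) = - 3 \cdot 2 J = - 6 J$)
$5 \left(-13\right) \left(L{\left(5 \right)} + 4\right) \left(-6 + 11\right) = 5 \left(-13\right) \left(\left(-6\right) 5 + 4\right) \left(-6 + 11\right) = - 65 \left(-30 + 4\right) 5 = - 65 \left(\left(-26\right) 5\right) = \left(-65\right) \left(-130\right) = 8450$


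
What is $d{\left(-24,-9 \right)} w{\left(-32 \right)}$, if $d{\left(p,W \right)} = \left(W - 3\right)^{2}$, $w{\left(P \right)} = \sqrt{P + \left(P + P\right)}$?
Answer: $576 i \sqrt{6} \approx 1410.9 i$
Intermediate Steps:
$w{\left(P \right)} = \sqrt{3} \sqrt{P}$ ($w{\left(P \right)} = \sqrt{P + 2 P} = \sqrt{3 P} = \sqrt{3} \sqrt{P}$)
$d{\left(p,W \right)} = \left(-3 + W\right)^{2}$
$d{\left(-24,-9 \right)} w{\left(-32 \right)} = \left(-3 - 9\right)^{2} \sqrt{3} \sqrt{-32} = \left(-12\right)^{2} \sqrt{3} \cdot 4 i \sqrt{2} = 144 \cdot 4 i \sqrt{6} = 576 i \sqrt{6}$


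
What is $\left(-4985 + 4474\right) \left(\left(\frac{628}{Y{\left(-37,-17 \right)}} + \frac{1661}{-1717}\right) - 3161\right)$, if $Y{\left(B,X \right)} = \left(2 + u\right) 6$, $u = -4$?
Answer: $\frac{8460556993}{5151} \approx 1.6425 \cdot 10^{6}$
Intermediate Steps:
$Y{\left(B,X \right)} = -12$ ($Y{\left(B,X \right)} = \left(2 - 4\right) 6 = \left(-2\right) 6 = -12$)
$\left(-4985 + 4474\right) \left(\left(\frac{628}{Y{\left(-37,-17 \right)}} + \frac{1661}{-1717}\right) - 3161\right) = \left(-4985 + 4474\right) \left(\left(\frac{628}{-12} + \frac{1661}{-1717}\right) - 3161\right) = - 511 \left(\left(628 \left(- \frac{1}{12}\right) + 1661 \left(- \frac{1}{1717}\right)\right) - 3161\right) = - 511 \left(\left(- \frac{157}{3} - \frac{1661}{1717}\right) - 3161\right) = - 511 \left(- \frac{274552}{5151} - 3161\right) = \left(-511\right) \left(- \frac{16556863}{5151}\right) = \frac{8460556993}{5151}$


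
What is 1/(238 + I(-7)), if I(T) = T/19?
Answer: 19/4515 ≈ 0.0042082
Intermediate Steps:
I(T) = T/19 (I(T) = T*(1/19) = T/19)
1/(238 + I(-7)) = 1/(238 + (1/19)*(-7)) = 1/(238 - 7/19) = 1/(4515/19) = 19/4515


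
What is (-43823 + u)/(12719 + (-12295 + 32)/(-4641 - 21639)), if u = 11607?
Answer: -846636480/334267583 ≈ -2.5328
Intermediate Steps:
(-43823 + u)/(12719 + (-12295 + 32)/(-4641 - 21639)) = (-43823 + 11607)/(12719 + (-12295 + 32)/(-4641 - 21639)) = -32216/(12719 - 12263/(-26280)) = -32216/(12719 - 12263*(-1/26280)) = -32216/(12719 + 12263/26280) = -32216/334267583/26280 = -32216*26280/334267583 = -846636480/334267583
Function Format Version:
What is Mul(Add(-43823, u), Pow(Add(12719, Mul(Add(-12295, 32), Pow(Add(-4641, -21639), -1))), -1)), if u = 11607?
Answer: Rational(-846636480, 334267583) ≈ -2.5328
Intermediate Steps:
Mul(Add(-43823, u), Pow(Add(12719, Mul(Add(-12295, 32), Pow(Add(-4641, -21639), -1))), -1)) = Mul(Add(-43823, 11607), Pow(Add(12719, Mul(Add(-12295, 32), Pow(Add(-4641, -21639), -1))), -1)) = Mul(-32216, Pow(Add(12719, Mul(-12263, Pow(-26280, -1))), -1)) = Mul(-32216, Pow(Add(12719, Mul(-12263, Rational(-1, 26280))), -1)) = Mul(-32216, Pow(Add(12719, Rational(12263, 26280)), -1)) = Mul(-32216, Pow(Rational(334267583, 26280), -1)) = Mul(-32216, Rational(26280, 334267583)) = Rational(-846636480, 334267583)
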